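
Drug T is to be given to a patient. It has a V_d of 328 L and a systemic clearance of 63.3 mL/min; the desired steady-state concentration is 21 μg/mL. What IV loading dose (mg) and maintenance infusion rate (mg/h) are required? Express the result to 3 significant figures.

(a) 6890 mg; (b) 79.8 mg/h

Loading dose = Vd × C = 328.0 × 21 = 6888 mg
CL = 63.3 mL/min × 60/1000 = 3.798 L/h
Infusion rate = 3.798 L/h × 21 mg/L = 79.76 mg/h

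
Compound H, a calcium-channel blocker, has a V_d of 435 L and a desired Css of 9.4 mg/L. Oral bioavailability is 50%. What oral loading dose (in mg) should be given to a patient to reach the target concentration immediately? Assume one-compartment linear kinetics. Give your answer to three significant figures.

8180 mg

LD = Vd × C / F = 435.0 × 9.400 / 0.5 = 8178 mg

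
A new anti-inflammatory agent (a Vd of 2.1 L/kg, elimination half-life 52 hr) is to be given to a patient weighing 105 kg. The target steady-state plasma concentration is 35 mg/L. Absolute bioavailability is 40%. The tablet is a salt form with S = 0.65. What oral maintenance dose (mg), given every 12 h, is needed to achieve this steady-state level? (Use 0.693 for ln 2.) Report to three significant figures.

4750 mg

Total Vd = 2.1 × 105 = 220.5 L
k = 0.693/52 = 0.01333 h⁻¹, so CL = k·Vd = 0.01333 × 220.5 = 2.939 L/h
D = CL × Css × τ / F / S = 2.939 × 35 × 12 / 0.4 / 0.65 = 4748 mg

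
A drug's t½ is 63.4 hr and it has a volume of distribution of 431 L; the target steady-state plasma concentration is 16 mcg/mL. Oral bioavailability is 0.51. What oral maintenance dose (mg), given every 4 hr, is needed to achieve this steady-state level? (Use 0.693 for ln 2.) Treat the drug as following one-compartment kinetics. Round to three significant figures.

CL = ln 2 · Vd / t½ = 0.693 × 431.0 / 63.4 = 4.711 L/h
D = CL × Css × τ / F = 4.711 × 16 × 4 / 0.51 = 591.2 mg

591 mg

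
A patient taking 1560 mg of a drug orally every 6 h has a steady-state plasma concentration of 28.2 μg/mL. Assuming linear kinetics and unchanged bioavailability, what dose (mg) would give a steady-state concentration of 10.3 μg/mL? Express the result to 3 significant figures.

For first-order elimination, Css ∝ F·D/(CL·τ); F and CL are unchanged, so Css ∝ D/τ.
D₂ = D₁ × (Css,target / Css,current) = 1560 × 10.3/28.2 = 569.8 mg

570 mg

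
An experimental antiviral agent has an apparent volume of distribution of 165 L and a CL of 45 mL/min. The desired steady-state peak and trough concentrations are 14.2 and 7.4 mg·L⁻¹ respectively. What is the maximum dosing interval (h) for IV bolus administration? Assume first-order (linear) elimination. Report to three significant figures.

CL = 45 mL/min × 60/1000 = 2.700 L/h
k = CL / Vd = 2.700 / 165.0 = 0.01636 h⁻¹
Between IV bolus doses, concentration decays as C = C₀·e^(−kτ), so C_peak/C_trough = e^(kτ).
τ_max = ln(C_peak/C_trough) / k = ln(14.2/7.4) / 0.01636 = 0.6518 / 0.01636 = 39.84 h

39.8 h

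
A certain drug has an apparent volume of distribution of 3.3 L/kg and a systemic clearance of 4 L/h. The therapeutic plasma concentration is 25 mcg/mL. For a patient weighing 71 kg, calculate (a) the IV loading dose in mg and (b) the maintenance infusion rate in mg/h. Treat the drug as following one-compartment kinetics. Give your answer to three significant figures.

Vd = 3.3 L/kg × 71 kg = 234.3 L
LD = Vd · C_target = 234.3 × 25 = 5858 mg
Maintenance: replace elimination → rate = CL × Css = 4.000 × 25 = 100.0 mg/h

(a) 5860 mg; (b) 100 mg/h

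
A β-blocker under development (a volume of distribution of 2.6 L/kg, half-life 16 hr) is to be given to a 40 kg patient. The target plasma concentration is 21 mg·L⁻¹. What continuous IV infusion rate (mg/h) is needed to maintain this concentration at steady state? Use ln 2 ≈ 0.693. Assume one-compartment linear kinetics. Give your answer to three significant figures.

Total Vd = 2.6 × 40 = 104.0 L
CL = ln 2 · Vd / t½ = 0.693 × 104.0 / 16 = 4.505 L/h
Infusion rate = CL × Css = 4.505 × 21 = 94.61 mg/h

94.6 mg/h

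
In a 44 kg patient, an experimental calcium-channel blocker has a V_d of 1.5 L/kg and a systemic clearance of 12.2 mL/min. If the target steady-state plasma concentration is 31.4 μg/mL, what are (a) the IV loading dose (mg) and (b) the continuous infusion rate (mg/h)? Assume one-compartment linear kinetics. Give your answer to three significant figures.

Vd(total) = 44 kg × 1.5 L/kg = 66.00 L
Loading dose = Vd × C = 66.00 × 31.4 = 2072 mg
CL = 12.2 mL/min = 12.2 × 0.06 = 0.7320 L/h
Infusion rate = 0.7320 L/h × 31.4 mg/L = 22.98 mg/h

(a) 2070 mg; (b) 23.0 mg/h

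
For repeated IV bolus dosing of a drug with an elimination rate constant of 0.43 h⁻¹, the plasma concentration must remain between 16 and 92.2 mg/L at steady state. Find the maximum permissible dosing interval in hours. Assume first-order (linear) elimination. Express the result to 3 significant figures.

4.07 h

Between IV bolus doses, concentration decays as C = C₀·e^(−kτ), so C_peak/C_trough = e^(kτ).
τ_max = ln(C_peak/C_trough) / k = ln(92.2/16) / 0.4300 = 1.751 / 0.4300 = 4.072 h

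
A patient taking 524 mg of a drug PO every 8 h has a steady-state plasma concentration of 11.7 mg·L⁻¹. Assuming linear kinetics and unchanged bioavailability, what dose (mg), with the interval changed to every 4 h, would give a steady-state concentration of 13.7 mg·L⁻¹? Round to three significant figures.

For first-order elimination, Css ∝ F·D/(CL·τ); F and CL are unchanged, so Css ∝ D/τ.
D₂ = D₁ × (Css,target / Css,current) × (τ₂/τ₁) = 524 × (13.7/11.7) × (4/8) = 306.8 mg

307 mg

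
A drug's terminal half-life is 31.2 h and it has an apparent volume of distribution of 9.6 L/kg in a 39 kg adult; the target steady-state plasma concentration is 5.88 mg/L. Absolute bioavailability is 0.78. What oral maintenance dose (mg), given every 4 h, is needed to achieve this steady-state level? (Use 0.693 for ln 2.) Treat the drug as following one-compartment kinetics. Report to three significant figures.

251 mg

Vd = 9.6 L/kg × 39 kg = 374.4 L
CL = ln 2 · Vd / t½ = 0.693 × 374.4 / 31.2 = 8.316 L/h
D = CL × Css × τ / F = 8.316 × 5.88 × 4 / 0.78 = 250.8 mg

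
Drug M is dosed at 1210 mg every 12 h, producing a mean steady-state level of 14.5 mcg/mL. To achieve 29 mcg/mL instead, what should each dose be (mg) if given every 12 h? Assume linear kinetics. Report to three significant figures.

2420 mg

With linear kinetics, Css is proportional to dose rate (D/τ) at fixed clearance.
D₂ = D₁ × (Css,target / Css,current) = 1210 × 29/14.5 = 2420 mg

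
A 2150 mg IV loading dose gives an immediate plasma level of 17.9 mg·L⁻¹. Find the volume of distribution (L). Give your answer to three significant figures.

120 L

Immediately after an IV bolus, C₀ = Dose / Vd, so Vd = Dose / C₀.
Vd = 2150 / 17.9 = 120.1 L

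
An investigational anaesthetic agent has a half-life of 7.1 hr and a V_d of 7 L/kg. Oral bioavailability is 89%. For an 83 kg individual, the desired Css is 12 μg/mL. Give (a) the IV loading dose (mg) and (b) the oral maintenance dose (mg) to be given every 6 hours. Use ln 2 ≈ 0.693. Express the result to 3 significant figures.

(a) 6970 mg; (b) 4590 mg

Vd = 7 L/kg × 83 kg = 581.0 L
LD = Vd × C = 581.0 × 12 = 6972 mg
CL = 0.693 × Vd / t½ = 0.693 × 581.0 / 7.1 = 56.71 L/h
D = CL × Css × τ / F = 56.71 × 12 × 6 / 0.89 = 4588 mg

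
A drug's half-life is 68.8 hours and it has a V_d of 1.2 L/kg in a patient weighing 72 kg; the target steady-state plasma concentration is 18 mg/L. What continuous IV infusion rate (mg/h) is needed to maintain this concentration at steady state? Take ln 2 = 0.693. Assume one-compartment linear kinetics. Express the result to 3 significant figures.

15.7 mg/h

Vd(total) = 72 kg × 1.2 L/kg = 86.40 L
CL = 0.693 × Vd / t½ = 0.693 × 86.40 / 68.8 = 0.8703 L/h
Infusion rate = CL × Css = 0.8703 × 18 = 15.67 mg/h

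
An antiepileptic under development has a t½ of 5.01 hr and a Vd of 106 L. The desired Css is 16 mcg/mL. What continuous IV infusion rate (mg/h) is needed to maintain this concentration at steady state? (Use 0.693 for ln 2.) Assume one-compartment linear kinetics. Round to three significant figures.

k = 0.693/5.01 = 0.1383 h⁻¹, so CL = k·Vd = 0.1383 × 106.0 = 14.66 L/h
Infusion rate = CL × Css = 14.66 × 16 = 234.6 mg/h

235 mg/h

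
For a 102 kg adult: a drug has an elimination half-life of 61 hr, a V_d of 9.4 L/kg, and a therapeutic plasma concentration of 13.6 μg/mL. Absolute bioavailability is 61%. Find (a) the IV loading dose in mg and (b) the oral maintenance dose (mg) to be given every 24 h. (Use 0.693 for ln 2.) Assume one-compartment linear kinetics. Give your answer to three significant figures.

(a) 13000 mg; (b) 5830 mg

Vd(total) = 102 kg × 9.4 L/kg = 958.8 L
LD = Vd × C = 958.8 × 13.6 = 13040 mg
CL = 0.693 × Vd / t½ = 0.693 × 958.8 / 61 = 10.89 L/h
D = CL × Css × τ / F = 10.89 × 13.6 × 24 / 0.61 = 5827 mg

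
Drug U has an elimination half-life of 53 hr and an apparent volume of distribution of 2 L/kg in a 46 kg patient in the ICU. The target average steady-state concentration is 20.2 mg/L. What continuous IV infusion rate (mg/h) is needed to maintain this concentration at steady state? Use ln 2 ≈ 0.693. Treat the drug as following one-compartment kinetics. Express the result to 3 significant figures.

Total Vd = 2 × 46 = 92.00 L
CL = 0.693 × Vd / t½ = 0.693 × 92.00 / 53 = 1.203 L/h
Infusion rate = CL × Css = 1.203 × 20.2 = 24.30 mg/h

24.3 mg/h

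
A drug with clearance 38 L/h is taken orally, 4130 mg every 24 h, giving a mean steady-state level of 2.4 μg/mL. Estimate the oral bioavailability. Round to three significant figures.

F·D/τ = CL·Css at steady state → F = CL·Css·τ / D.
F = 38 × 2.4 × 24 / 4130 = 0.530

0.530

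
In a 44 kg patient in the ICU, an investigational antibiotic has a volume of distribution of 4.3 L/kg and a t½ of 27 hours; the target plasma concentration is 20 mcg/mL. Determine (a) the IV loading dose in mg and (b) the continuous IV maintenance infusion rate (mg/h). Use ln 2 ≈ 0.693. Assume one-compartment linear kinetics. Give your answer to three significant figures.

Total Vd = 4.3 × 44 = 189.2 L
LD = Vd × C = 189.2 × 20 = 3784 mg
CL = 0.693 × Vd / t½ = 0.693 × 189.2 / 27 = 4.856 L/h
Infusion rate = CL × Css = 4.856 × 20 = 97.12 mg/h

(a) 3780 mg; (b) 97.1 mg/h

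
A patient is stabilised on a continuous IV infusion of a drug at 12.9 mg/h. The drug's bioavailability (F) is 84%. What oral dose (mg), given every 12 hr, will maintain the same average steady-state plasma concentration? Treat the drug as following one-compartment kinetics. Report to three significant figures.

To maintain the same Css, the systemic dosing rate must be unchanged: F·D/τ = infusion rate.
D = rate × τ / F = 12.9 × 12 / 0.84 = 184.3 mg

184 mg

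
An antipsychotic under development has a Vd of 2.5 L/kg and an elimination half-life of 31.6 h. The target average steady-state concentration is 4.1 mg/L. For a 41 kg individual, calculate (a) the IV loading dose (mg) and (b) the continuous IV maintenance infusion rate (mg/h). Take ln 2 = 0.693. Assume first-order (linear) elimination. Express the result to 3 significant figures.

(a) 420 mg; (b) 9.22 mg/h

Total Vd = 2.5 × 41 = 102.5 L
LD = Vd × C = 102.5 × 4.1 = 420.3 mg
CL = 0.693 × Vd / t½ = 0.693 × 102.5 / 31.6 = 2.248 L/h
Infusion rate = CL × Css = 2.248 × 4.1 = 9.217 mg/h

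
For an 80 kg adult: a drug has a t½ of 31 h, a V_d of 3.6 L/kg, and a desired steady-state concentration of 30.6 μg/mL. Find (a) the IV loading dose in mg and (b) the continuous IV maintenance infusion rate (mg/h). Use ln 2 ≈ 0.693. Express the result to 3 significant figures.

(a) 8810 mg; (b) 197 mg/h

Total Vd = 3.6 × 80 = 288.0 L
LD = Vd × C = 288.0 × 30.6 = 8813 mg
CL = 0.693 × Vd / t½ = 0.693 × 288.0 / 31 = 6.438 L/h
Infusion rate = CL × Css = 6.438 × 30.6 = 197.0 mg/h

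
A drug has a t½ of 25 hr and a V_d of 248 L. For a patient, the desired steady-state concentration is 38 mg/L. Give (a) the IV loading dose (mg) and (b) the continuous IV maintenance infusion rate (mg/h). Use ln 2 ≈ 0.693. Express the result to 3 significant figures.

(a) 9420 mg; (b) 261 mg/h

LD = Vd × C = 248.0 × 38 = 9424 mg
CL = 0.693 × Vd / t½ = 0.693 × 248.0 / 25 = 6.875 L/h
Infusion rate = CL × Css = 6.875 × 38 = 261.3 mg/h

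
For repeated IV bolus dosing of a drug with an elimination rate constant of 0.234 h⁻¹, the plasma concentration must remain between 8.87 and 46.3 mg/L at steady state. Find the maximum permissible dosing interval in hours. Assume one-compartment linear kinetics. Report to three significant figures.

Between IV bolus doses, concentration decays as C = C₀·e^(−kτ), so C_peak/C_trough = e^(kτ).
τ_max = ln(C_peak/C_trough) / k = ln(46.3/8.87) / 0.2340 = 1.652 / 0.2340 = 7.060 h

7.06 h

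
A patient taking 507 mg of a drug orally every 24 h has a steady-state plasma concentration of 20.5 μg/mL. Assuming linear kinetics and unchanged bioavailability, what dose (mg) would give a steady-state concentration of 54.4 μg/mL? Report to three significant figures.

1350 mg

With linear kinetics, Css is proportional to dose rate (D/τ) at fixed clearance.
D₂ = D₁ × (Css,target / Css,current) = 507 × 54.4/20.5 = 1345 mg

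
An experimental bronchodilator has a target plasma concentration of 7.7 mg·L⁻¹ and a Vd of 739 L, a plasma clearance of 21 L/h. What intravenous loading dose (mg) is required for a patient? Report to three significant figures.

LD = Vd × C = 739.0 × 7.700 = 5690 mg

5690 mg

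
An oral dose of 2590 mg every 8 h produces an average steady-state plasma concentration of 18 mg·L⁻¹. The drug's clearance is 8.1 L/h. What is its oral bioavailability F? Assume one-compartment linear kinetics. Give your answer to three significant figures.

F·D/τ = CL·Css at steady state → F = CL·Css·τ / D.
F = 8.1 × 18 × 8 / 2590 = 0.450

0.450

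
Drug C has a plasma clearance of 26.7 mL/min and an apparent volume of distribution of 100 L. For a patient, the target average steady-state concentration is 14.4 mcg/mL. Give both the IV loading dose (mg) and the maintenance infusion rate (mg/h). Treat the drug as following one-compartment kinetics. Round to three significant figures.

(a) 1440 mg; (b) 23.1 mg/h

Loading: fill Vd to C_target → 100.0 L × 14.4 mg/L = 1440 mg
Convert clearance: 26.7 mL/min × 60 min/h ÷ 1000 mL/L = 1.602 L/h
Maintenance: replace elimination → rate = CL × Css = 1.602 × 14.4 = 23.07 mg/h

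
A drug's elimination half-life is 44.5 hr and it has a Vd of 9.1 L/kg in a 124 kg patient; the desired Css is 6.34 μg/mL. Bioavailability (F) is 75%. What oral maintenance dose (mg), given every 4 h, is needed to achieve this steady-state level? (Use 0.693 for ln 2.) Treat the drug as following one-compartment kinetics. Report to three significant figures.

Total Vd = 9.1 × 124 = 1128 L
CL = 0.693 × Vd / t½ = 0.693 × 1128 / 44.5 = 17.57 L/h
D = CL × Css × τ / F = 17.57 × 6.34 × 4 / 0.75 = 594.1 mg

594 mg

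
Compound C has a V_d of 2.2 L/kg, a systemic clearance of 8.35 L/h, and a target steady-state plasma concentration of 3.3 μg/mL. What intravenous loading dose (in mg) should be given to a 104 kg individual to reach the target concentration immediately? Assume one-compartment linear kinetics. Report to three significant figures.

Vd = 2.2 L/kg × 104 kg = 228.8 L
LD = Vd × C = 228.8 × 3.300 = 755.0 mg

755 mg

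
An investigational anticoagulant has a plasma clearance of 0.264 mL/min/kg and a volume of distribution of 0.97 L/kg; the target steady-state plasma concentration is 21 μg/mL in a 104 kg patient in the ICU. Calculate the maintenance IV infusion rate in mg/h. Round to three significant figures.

34.6 mg/h

CL = 0.264 mL/min/kg × 104 kg = 27.46 mL/min = 27.46 × 60/1000 = 1.648 L/h
Rate = CL × Css = 1.648 × 21 = 34.61 mg/h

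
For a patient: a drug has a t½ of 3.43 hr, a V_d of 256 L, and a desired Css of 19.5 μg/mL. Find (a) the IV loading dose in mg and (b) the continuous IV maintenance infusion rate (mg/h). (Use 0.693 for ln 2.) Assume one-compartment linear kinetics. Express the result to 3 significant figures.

LD = Vd × C = 256.0 × 19.5 = 4992 mg
CL = 0.693 × Vd / t½ = 0.693 × 256.0 / 3.43 = 51.72 L/h
Infusion rate = CL × Css = 51.72 × 19.5 = 1009 mg/h

(a) 4990 mg; (b) 1010 mg/h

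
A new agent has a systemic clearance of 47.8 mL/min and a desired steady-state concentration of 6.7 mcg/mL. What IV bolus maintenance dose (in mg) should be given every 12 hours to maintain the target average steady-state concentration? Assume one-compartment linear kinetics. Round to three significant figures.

CL = 47.8 mL/min × 60/1000 = 2.868 L/h
At steady state, dose per interval replaces the amount cleared in that interval: D/τ = CL·Css.
D = CL × Css × τ = 2.868 × 6.7 × 12 = 230.6 mg

231 mg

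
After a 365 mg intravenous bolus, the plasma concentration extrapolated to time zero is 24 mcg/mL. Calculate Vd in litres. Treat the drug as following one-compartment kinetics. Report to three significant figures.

Immediately after an IV bolus, C₀ = Dose / Vd, so Vd = Dose / C₀.
Vd = 365 / 24 = 15.21 L

15.2 L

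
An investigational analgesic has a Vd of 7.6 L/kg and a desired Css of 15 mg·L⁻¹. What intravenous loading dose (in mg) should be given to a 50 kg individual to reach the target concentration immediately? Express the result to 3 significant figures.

5700 mg

Total Vd = 7.6 × 50 = 380.0 L
LD = Vd × C = 380.0 × 15.00 = 5700 mg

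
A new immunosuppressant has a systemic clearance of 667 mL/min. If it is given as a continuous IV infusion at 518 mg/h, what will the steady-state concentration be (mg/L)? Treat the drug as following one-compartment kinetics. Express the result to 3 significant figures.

12.9 mg/L

CL = 667 mL/min = 667 × 0.06 = 40.02 L/h
Css = rate / CL = 518 / 40.02 = 12.94 mg/L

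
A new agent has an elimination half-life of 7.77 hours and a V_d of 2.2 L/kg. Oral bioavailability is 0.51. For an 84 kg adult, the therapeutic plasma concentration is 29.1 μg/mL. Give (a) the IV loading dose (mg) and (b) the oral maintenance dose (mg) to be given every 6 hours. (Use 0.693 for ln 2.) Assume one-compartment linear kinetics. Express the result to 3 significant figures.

Vd = 2.2 L/kg × 84 kg = 184.8 L
LD = Vd × C = 184.8 × 29.1 = 5378 mg
CL = 0.693 × Vd / t½ = 0.693 × 184.8 / 7.77 = 16.48 L/h
D = CL × Css × τ / F = 16.48 × 29.1 × 6 / 0.51 = 5642 mg

(a) 5380 mg; (b) 5640 mg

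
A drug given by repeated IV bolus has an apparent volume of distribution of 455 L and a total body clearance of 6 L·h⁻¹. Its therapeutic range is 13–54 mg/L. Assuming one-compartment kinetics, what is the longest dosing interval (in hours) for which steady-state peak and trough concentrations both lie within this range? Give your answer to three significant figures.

k = CL / Vd = 6.000 / 455.0 = 0.01319 h⁻¹
Between IV bolus doses, concentration decays as C = C₀·e^(−kτ), so C_peak/C_trough = e^(kτ).
τ_max = ln(C_peak/C_trough) / k = ln(54/13) / 0.01319 = 1.424 / 0.01319 = 108.0 h

108 h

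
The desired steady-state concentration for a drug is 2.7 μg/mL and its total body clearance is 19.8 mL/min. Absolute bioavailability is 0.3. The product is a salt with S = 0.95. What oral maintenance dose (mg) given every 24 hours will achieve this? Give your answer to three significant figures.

Convert clearance: 19.8 mL/min × 60 min/h ÷ 1000 mL/L = 1.188 L/h
D = CL × Css × τ / F / S = 1.188 × 2.7 × 24 / 0.3 / 0.95 = 270.1 mg

270 mg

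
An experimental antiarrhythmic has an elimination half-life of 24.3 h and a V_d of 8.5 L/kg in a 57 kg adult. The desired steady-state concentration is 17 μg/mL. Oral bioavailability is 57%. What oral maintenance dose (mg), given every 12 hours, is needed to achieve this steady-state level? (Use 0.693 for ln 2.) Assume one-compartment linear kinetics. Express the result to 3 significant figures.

Vd(total) = 57 kg × 8.5 L/kg = 484.5 L
k = 0.693/24.3 = 0.02852 h⁻¹, so CL = k·Vd = 0.02852 × 484.5 = 13.82 L/h
D = CL × Css × τ / F = 13.82 × 17 × 12 / 0.57 = 4946 mg

4950 mg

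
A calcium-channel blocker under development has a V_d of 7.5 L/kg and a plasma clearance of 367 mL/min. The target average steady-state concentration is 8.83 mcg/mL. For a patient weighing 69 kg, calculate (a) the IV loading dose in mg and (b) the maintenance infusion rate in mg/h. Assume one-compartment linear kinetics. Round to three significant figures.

Vd(total) = 69 kg × 7.5 L/kg = 517.5 L
Loading dose = Vd × C = 517.5 × 8.83 = 4570 mg
Convert clearance: 367 mL/min × 60 min/h ÷ 1000 mL/L = 22.02 L/h
Infusion rate = 22.02 L/h × 8.83 mg/L = 194.4 mg/h

(a) 4570 mg; (b) 194 mg/h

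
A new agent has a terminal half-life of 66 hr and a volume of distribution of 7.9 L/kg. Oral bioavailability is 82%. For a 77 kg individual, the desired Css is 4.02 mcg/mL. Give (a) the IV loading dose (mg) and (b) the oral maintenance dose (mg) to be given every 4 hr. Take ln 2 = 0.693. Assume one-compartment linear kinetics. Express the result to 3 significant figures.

(a) 2450 mg; (b) 125 mg

Vd(total) = 77 kg × 7.9 L/kg = 608.3 L
LD = Vd × C = 608.3 × 4.02 = 2445 mg
CL = 0.693 × Vd / t½ = 0.693 × 608.3 / 66 = 6.387 L/h
D = CL × Css × τ / F = 6.387 × 4.02 × 4 / 0.82 = 125.2 mg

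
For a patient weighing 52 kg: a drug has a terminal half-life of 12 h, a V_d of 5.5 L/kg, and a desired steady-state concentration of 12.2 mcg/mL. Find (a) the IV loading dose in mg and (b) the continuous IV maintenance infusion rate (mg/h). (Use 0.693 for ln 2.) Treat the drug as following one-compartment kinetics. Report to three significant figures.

(a) 3490 mg; (b) 202 mg/h

Vd = 5.5 L/kg × 52 kg = 286.0 L
LD = Vd × C = 286.0 × 12.2 = 3489 mg
CL = 0.693 × Vd / t½ = 0.693 × 286.0 / 12 = 16.52 L/h
Infusion rate = CL × Css = 16.52 × 12.2 = 201.5 mg/h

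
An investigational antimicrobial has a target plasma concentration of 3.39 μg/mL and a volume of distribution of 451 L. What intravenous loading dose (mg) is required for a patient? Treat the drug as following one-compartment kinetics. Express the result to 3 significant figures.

The loading dose fills Vd to the target concentration.
LD = Vd × C = 451.0 × 3.390 = 1529 mg

1530 mg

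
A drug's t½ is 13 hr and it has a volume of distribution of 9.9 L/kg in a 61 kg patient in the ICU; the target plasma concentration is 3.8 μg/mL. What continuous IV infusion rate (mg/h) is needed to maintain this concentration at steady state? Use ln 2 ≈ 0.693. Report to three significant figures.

122 mg/h

Vd(total) = 61 kg × 9.9 L/kg = 603.9 L
CL = ln 2 · Vd / t½ = 0.693 × 603.9 / 13 = 32.19 L/h
Infusion rate = CL × Css = 32.19 × 3.8 = 122.3 mg/h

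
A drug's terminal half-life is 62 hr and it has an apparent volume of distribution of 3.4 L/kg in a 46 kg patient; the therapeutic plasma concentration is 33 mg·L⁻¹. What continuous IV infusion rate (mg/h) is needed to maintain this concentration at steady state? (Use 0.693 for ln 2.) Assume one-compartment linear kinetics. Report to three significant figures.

Vd = 3.4 L/kg × 46 kg = 156.4 L
CL = ln 2 · Vd / t½ = 0.693 × 156.4 / 62 = 1.748 L/h
Infusion rate = CL × Css = 1.748 × 33 = 57.68 mg/h

57.7 mg/h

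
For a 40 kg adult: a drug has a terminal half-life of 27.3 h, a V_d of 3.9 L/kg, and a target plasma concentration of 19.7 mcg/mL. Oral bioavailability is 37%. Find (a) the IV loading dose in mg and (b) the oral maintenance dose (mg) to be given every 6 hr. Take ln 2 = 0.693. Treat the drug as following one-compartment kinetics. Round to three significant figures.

Vd(total) = 40 kg × 3.9 L/kg = 156.0 L
LD = Vd × C = 156.0 × 19.7 = 3073 mg
CL = 0.693 × Vd / t½ = 0.693 × 156.0 / 27.3 = 3.960 L/h
D = CL × Css × τ / F = 3.960 × 19.7 × 6 / 0.37 = 1265 mg

(a) 3070 mg; (b) 1270 mg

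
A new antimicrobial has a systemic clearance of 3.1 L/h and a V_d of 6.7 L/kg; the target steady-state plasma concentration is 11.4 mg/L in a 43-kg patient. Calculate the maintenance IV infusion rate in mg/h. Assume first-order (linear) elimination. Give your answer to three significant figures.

R₀ = 3.100 × 11.4 = 35.34 mg/h

35.3 mg/h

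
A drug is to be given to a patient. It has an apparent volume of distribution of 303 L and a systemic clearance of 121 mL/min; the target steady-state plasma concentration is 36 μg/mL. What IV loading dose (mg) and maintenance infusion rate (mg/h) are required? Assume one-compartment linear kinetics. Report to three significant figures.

(a) 10900 mg; (b) 261 mg/h

Loading dose = Vd × C = 303.0 × 36 = 10910 mg
CL = 121 mL/min × 60/1000 = 7.260 L/h
Infusion rate = 7.260 L/h × 36 mg/L = 261.4 mg/h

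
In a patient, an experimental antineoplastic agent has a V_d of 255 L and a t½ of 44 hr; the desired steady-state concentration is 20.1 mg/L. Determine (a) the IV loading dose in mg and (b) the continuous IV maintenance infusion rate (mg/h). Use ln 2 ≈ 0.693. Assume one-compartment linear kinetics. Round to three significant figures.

(a) 5130 mg; (b) 80.7 mg/h

LD = Vd × C = 255.0 × 20.1 = 5126 mg
CL = 0.693 × Vd / t½ = 0.693 × 255.0 / 44 = 4.016 L/h
Infusion rate = CL × Css = 4.016 × 20.1 = 80.72 mg/h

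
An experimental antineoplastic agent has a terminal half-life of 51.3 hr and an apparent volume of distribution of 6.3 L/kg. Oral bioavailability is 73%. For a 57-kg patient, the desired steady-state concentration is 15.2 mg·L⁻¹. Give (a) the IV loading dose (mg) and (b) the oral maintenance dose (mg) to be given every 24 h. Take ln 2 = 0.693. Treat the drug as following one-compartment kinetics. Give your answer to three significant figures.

(a) 5460 mg; (b) 2420 mg

Vd(total) = 57 kg × 6.3 L/kg = 359.1 L
LD = Vd × C = 359.1 × 15.2 = 5458 mg
CL = 0.693 × Vd / t½ = 0.693 × 359.1 / 51.3 = 4.851 L/h
D = CL × Css × τ / F = 4.851 × 15.2 × 24 / 0.73 = 2424 mg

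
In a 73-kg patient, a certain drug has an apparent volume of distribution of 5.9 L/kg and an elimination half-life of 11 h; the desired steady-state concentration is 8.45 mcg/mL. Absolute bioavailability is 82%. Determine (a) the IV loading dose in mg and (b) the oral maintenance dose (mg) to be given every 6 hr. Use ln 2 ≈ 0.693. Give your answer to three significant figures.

(a) 3640 mg; (b) 1680 mg

Vd = 5.9 L/kg × 73 kg = 430.7 L
LD = Vd × C = 430.7 × 8.45 = 3639 mg
CL = 0.693 × Vd / t½ = 0.693 × 430.7 / 11 = 27.13 L/h
D = CL × Css × τ / F = 27.13 × 8.45 × 6 / 0.82 = 1677 mg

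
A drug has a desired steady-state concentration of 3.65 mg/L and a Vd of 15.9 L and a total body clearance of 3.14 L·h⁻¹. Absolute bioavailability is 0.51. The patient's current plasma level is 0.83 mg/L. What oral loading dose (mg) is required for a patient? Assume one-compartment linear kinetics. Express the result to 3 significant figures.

Concentration deficit ΔC = 3.65 − 0.83 = 2.820 mg/L
LD = Vd × ΔC / F = 15.90 × 2.820 / 0.51 = 87.92 mg

87.9 mg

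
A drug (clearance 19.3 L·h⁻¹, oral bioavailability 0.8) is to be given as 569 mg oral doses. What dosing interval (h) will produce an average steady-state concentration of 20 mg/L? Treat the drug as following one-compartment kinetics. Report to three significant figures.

F·D/τ = CL·Css → τ = F·D / (CL·Css).
τ = 0.8 × 569 / (19.3 × 20) = 1.179 h

1.18 h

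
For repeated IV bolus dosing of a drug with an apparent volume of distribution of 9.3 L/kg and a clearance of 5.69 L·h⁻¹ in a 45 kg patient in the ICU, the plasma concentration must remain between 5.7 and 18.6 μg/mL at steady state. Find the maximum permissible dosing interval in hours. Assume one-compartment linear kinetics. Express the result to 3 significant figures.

87.0 h

Vd = 9.3 L/kg × 45 kg = 418.5 L
k = CL / Vd = 5.690 / 418.5 = 0.01360 h⁻¹
Between IV bolus doses, concentration decays as C = C₀·e^(−kτ), so C_peak/C_trough = e^(kτ).
τ_max = ln(C_peak/C_trough) / k = ln(18.6/5.7) / 0.01360 = 1.183 / 0.01360 = 86.99 h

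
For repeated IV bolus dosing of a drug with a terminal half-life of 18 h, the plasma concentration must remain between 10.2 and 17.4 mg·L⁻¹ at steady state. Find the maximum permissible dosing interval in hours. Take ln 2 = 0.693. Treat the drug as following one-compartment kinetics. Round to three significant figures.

k = 0.693 / t½ = 0.693 / 18 = 0.03850 h⁻¹
Between IV bolus doses, concentration decays as C = C₀·e^(−kτ), so C_peak/C_trough = e^(kτ).
τ_max = ln(C_peak/C_trough) / k = ln(17.4/10.2) / 0.03850 = 0.5341 / 0.03850 = 13.87 h

13.9 h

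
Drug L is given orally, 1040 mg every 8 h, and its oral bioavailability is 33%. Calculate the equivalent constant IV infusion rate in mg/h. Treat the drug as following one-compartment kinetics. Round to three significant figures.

42.9 mg/h

Equivalent systemic input: infusion rate = F·D/τ.
Rate = 0.33 × 1040 / 8 = 42.90 mg/h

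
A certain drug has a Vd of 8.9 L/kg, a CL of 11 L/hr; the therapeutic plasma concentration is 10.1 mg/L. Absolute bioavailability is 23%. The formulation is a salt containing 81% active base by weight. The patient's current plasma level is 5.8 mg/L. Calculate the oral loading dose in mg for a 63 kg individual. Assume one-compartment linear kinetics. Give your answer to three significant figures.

Vd(total) = 63 kg × 8.9 L/kg = 560.7 L
LD is governed by Vd — clearance does not enter the loading-dose calculation.
Concentration deficit ΔC = 10.1 − 5.8 = 4.300 mg/L
LD = Vd × ΔC / F / S = 560.7 × 4.300 / 0.23 / 0.81 = 12940 mg

12900 mg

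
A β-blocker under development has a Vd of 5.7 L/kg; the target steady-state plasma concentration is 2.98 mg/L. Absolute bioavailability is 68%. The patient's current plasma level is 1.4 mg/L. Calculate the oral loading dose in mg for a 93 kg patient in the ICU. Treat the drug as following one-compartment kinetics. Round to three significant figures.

Total Vd = 5.7 × 93 = 530.1 L
The loading dose fills Vd to the target concentration.
Concentration deficit ΔC = 2.98 − 1.4 = 1.580 mg/L
LD = Vd × ΔC / F = 530.1 × 1.580 / 0.68 = 1232 mg

1230 mg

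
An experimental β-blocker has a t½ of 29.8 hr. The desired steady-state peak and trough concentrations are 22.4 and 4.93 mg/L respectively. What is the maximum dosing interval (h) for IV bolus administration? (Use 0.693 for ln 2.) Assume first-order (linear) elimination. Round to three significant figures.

65.1 h

k = 0.693 / t½ = 0.693 / 29.8 = 0.02326 h⁻¹
Between IV bolus doses, concentration decays as C = C₀·e^(−kτ), so C_peak/C_trough = e^(kτ).
τ_max = ln(C_peak/C_trough) / k = ln(22.4/4.93) / 0.02326 = 1.514 / 0.02326 = 65.09 h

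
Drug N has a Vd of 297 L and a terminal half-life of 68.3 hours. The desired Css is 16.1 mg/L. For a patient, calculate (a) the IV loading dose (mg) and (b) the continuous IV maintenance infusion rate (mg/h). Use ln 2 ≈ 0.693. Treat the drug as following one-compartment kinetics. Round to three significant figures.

LD = Vd × C = 297.0 × 16.1 = 4782 mg
CL = 0.693 × Vd / t½ = 0.693 × 297.0 / 68.3 = 3.013 L/h
Infusion rate = CL × Css = 3.013 × 16.1 = 48.51 mg/h

(a) 4780 mg; (b) 48.5 mg/h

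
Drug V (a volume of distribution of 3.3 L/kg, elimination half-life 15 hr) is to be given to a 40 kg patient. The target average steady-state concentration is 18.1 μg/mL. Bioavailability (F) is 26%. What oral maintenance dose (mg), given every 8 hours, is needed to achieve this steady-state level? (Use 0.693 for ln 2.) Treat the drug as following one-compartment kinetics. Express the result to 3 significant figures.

3400 mg

Vd(total) = 40 kg × 3.3 L/kg = 132.0 L
CL = ln 2 · Vd / t½ = 0.693 × 132.0 / 15 = 6.098 L/h
D = CL × Css × τ / F = 6.098 × 18.1 × 8 / 0.26 = 3396 mg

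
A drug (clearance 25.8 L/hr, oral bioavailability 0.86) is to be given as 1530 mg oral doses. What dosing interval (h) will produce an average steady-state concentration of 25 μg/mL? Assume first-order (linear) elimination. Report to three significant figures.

2.04 h

F·D/τ = CL·Css → τ = F·D / (CL·Css).
τ = 0.86 × 1530 / (25.8 × 25) = 2.040 h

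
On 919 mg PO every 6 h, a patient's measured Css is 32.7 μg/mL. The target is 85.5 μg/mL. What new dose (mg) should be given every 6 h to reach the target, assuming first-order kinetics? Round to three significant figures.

2400 mg

With linear kinetics, Css is proportional to dose rate (D/τ) at fixed clearance.
D₂ = D₁ × (Css,target / Css,current) = 919 × 85.5/32.7 = 2403 mg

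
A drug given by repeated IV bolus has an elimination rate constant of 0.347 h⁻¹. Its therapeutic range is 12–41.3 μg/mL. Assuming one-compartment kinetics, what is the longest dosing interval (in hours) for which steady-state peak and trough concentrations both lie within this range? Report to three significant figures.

Between IV bolus doses, concentration decays as C = C₀·e^(−kτ), so C_peak/C_trough = e^(kτ).
τ_max = ln(C_peak/C_trough) / k = ln(41.3/12) / 0.3470 = 1.236 / 0.3470 = 3.562 h

3.56 h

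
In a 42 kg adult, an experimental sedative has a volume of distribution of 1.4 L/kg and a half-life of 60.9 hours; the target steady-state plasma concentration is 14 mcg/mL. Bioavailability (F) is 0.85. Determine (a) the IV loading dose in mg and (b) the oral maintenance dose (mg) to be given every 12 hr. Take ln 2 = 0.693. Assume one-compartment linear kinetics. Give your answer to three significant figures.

(a) 823 mg; (b) 132 mg

Total Vd = 1.4 × 42 = 58.80 L
LD = Vd × C = 58.80 × 14 = 823.2 mg
CL = 0.693 × Vd / t½ = 0.693 × 58.80 / 60.9 = 0.6691 L/h
D = CL × Css × τ / F = 0.6691 × 14 × 12 / 0.85 = 132.2 mg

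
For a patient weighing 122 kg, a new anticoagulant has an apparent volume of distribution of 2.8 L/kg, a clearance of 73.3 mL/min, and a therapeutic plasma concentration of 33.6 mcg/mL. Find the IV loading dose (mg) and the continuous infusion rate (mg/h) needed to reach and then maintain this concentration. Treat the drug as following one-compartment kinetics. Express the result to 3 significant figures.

Vd = 2.8 L/kg × 122 kg = 341.6 L
Loading: fill Vd to C_target → 341.6 L × 33.6 mg/L = 11480 mg
Convert clearance: 73.3 mL/min × 60 min/h ÷ 1000 mL/L = 4.398 L/h
Maintenance infusion rate = CL × Css = 4.398 × 33.6 = 147.8 mg/h

(a) 11500 mg; (b) 148 mg/h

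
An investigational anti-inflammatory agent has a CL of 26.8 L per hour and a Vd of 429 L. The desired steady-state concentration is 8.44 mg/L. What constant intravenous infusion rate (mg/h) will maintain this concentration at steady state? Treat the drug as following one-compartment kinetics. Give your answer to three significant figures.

226 mg/h

Maintenance depends on clearance, not Vd — rate in must match rate out.
Rate = CL × Css = 26.80 × 8.44 = 226.2 mg/h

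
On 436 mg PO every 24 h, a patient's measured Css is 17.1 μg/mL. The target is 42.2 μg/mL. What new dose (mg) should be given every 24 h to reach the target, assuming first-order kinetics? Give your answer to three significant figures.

With linear kinetics, Css is proportional to dose rate (D/τ) at fixed clearance.
D₂ = D₁ × (Css,target / Css,current) = 436 × 42.2/17.1 = 1076 mg

1080 mg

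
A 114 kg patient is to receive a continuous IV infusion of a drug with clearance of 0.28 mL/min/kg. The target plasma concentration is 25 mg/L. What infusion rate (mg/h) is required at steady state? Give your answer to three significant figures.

47.9 mg/h

CL = 0.28 mL/min/kg × 114 kg = 31.92 mL/min = 31.92 × 60/1000 = 1.915 L/h
Infusion rate = CL · Css = 1.915 L/h × 25 mg/L = 47.88 mg/h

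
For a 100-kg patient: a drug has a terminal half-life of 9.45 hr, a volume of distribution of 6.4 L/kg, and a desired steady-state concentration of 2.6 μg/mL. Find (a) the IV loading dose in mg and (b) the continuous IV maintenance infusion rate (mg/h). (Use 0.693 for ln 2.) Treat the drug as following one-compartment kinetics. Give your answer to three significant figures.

(a) 1660 mg; (b) 122 mg/h

Vd(total) = 100 kg × 6.4 L/kg = 640.0 L
LD = Vd × C = 640.0 × 2.6 = 1664 mg
CL = 0.693 × Vd / t½ = 0.693 × 640.0 / 9.45 = 46.93 L/h
Infusion rate = CL × Css = 46.93 × 2.6 = 122.0 mg/h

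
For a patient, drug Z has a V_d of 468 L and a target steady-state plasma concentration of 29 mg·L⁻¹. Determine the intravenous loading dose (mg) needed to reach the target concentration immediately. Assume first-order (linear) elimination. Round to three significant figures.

13600 mg

LD = Vd × C = 468.0 × 29.00 = 13570 mg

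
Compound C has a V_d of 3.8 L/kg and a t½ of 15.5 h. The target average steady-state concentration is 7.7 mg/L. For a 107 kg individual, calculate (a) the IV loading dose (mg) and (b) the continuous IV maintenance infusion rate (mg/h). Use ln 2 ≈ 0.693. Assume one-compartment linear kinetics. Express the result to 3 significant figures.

(a) 3130 mg; (b) 140 mg/h

Vd(total) = 107 kg × 3.8 L/kg = 406.6 L
LD = Vd × C = 406.6 × 7.7 = 3131 mg
CL = 0.693 × Vd / t½ = 0.693 × 406.6 / 15.5 = 18.18 L/h
Infusion rate = CL × Css = 18.18 × 7.7 = 140.0 mg/h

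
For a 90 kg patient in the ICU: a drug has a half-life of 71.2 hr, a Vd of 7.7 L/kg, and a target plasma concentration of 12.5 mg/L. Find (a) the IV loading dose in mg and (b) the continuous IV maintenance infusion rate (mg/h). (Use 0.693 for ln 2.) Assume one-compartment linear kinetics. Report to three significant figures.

(a) 8660 mg; (b) 84.3 mg/h

Vd = 7.7 L/kg × 90 kg = 693.0 L
LD = Vd × C = 693.0 × 12.5 = 8663 mg
CL = 0.693 × Vd / t½ = 0.693 × 693.0 / 71.2 = 6.745 L/h
Infusion rate = CL × Css = 6.745 × 12.5 = 84.31 mg/h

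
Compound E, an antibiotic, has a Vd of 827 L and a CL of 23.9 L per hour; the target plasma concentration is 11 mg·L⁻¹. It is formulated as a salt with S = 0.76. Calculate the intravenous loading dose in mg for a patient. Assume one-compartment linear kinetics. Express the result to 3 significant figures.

12000 mg

LD = Vd × C / S = 827.0 × 11.00 / 0.76 = 11970 mg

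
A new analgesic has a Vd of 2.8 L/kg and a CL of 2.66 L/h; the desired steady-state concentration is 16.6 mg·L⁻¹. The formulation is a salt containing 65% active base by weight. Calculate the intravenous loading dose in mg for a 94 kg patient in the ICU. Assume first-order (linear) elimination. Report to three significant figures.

6720 mg

Total Vd = 2.8 × 94 = 263.2 L
The loading dose fills Vd to the target concentration; clearance is irrelevant here.
LD = Vd × C / S = 263.2 × 16.60 / 0.65 = 6722 mg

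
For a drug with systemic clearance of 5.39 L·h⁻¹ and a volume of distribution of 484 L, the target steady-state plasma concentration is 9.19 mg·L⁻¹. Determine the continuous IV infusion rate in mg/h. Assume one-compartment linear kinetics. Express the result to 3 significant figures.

Vd does not affect the maintenance rate; only clearance governs steady-state input.
R₀ = 5.390 × 9.19 = 49.53 mg/h

49.5 mg/h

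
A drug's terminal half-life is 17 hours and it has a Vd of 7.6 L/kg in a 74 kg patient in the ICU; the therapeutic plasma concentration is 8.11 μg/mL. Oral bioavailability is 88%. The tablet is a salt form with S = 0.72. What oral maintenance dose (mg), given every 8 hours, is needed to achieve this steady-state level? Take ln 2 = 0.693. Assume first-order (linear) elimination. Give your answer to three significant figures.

Total Vd = 7.6 × 74 = 562.4 L
k = 0.693/17 = 0.04076 h⁻¹, so CL = k·Vd = 0.04076 × 562.4 = 22.92 L/h
D = CL × Css × τ / F / S = 22.92 × 8.11 × 8 / 0.88 / 0.72 = 2347 mg

2350 mg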